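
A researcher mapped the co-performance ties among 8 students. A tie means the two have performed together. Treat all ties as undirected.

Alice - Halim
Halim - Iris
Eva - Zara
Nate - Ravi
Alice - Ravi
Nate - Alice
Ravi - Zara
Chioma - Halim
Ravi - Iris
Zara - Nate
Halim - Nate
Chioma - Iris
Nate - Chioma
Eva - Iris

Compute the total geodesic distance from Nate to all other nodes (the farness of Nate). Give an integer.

Distances from Nate: Alice:1, Chioma:1, Eva:2, Halim:1, Iris:2, Ravi:1, Zara:1.
Sum = 1 + 1 + 2 + 1 + 2 + 1 + 1 = 9.

9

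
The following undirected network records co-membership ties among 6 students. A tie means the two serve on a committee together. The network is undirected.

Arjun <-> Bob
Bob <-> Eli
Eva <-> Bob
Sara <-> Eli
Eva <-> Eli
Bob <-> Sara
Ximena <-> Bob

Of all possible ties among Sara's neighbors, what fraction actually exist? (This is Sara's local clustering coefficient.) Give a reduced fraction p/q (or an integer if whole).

Sara's neighbors: Bob and Eli (k = 2).
Possible neighbor pairs: C(2,2) = 1. Edges among them: Bob–Eli → e = 1.
Clustering(Sara) = 1/1.

1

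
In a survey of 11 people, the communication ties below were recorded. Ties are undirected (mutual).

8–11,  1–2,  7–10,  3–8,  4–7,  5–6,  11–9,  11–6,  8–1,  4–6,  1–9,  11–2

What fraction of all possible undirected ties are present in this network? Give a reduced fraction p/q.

12/55

There are 12 edges and 11 nodes, so the maximum possible is C(11,2) = 55.
Density = 12/55.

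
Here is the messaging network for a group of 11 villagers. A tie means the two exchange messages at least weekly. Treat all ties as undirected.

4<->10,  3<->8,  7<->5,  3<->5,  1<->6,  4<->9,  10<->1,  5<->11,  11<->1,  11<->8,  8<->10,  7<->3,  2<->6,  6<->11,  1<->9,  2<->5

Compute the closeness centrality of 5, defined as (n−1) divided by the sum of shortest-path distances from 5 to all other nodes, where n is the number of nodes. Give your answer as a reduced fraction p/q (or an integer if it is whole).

Distances from 5: 1:2, 2:1, 3:1, 4:4, 6:2, 7:1, 8:2, 9:3, 10:3, 11:1. Sum = 20.
n = 11, so closeness = 10/20 = 1/2.

1/2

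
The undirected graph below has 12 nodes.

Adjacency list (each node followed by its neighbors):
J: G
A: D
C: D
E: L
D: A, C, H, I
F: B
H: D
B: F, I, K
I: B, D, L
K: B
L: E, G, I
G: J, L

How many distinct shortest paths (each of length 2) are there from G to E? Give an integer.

1

The shortest distance is 2, and the only length-2 path is G–L–E. So there is exactly 1 shortest path.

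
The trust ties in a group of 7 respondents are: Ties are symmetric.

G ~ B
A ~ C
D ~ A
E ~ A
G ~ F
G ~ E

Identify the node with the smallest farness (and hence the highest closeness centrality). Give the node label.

E

Farness (sum of distances to all others) for each node — A:11, B:16, C:16, D:16, E:10, F:16, G:11.
The smallest farness is 10, for E, so E has the highest closeness.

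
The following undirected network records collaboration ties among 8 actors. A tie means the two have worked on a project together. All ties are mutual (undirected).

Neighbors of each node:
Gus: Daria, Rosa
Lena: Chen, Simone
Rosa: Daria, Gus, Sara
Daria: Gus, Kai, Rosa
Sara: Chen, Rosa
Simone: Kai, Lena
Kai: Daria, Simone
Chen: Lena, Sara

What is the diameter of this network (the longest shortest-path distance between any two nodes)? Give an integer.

4

Eccentricity of each node (its greatest distance to any other): Chen:3, Daria:3, Gus:4, Kai:3, Lena:4, Rosa:3, Sara:3, Simone:3.
The maximum eccentricity is 4, realized for instance by the pair Gus–Lena via Gus – Rosa – Sara – Chen – Lena. So the diameter is 4.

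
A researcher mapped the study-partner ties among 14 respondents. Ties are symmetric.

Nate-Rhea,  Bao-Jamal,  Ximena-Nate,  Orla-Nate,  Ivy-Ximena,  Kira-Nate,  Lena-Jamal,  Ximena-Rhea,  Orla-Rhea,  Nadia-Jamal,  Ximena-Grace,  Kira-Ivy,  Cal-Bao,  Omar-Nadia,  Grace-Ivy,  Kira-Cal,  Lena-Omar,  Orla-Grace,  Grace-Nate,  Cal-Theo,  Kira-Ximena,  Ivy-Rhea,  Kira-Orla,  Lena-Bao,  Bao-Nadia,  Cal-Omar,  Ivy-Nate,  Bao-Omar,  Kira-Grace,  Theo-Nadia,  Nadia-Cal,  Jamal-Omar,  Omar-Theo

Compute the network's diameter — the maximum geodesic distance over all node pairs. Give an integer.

5

Eccentricity of each node (its greatest distance to any other): Bao:4, Cal:3, Grace:4, Ivy:4, Jamal:5, Kira:3, Lena:5, Nadia:4, Nate:4, Omar:4, Orla:4, Rhea:5, Theo:4, Ximena:4.
The maximum eccentricity is 5, realized for instance by the pair Lena–Rhea via Lena – Bao – Cal – Kira – Nate – Rhea. So the diameter is 5.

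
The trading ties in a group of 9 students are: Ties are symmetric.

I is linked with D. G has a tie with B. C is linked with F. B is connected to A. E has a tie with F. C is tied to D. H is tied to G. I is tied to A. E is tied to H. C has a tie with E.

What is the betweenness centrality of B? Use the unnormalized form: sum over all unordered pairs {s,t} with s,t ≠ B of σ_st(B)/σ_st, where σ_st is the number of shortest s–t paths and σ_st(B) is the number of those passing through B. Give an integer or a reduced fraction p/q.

9/2

Pairs whose geodesics pass through B — E–A: 1/2; D–G: 1/2; I–G: 1; I–H: 1/2; A–G: 1; A–H: 1.
All other pairs contribute 0.
Summing the contributions gives betweenness(B) = 9/2.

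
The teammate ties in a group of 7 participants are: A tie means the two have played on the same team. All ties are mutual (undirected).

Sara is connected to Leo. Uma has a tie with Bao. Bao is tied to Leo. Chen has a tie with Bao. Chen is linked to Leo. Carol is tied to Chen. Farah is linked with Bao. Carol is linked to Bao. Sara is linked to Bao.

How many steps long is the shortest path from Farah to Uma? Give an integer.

One shortest route is Farah – Bao – Uma, which uses 2 edges, and Farah and Uma are not directly tied, so nothing shorter exists. So d(Farah,Uma) = 2.

2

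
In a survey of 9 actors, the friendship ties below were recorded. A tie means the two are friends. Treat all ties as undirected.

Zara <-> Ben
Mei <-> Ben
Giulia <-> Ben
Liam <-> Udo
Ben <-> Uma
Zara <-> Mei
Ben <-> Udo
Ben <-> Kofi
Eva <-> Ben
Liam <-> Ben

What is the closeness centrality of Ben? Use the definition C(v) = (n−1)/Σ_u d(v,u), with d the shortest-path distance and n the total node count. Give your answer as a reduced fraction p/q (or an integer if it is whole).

Distances from Ben: Eva:1, Giulia:1, Kofi:1, Liam:1, Mei:1, Udo:1, Uma:1, Zara:1. Sum = 8.
n = 9, so closeness = 8/8 = 1.

1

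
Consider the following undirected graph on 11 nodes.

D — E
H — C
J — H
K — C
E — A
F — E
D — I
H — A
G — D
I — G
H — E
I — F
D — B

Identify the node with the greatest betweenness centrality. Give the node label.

E

Unnormalized betweenness of each node: A:0, B:0, C:9, D:18, E:26, F:3, G:0, H:23, I:2, J:0, K:0.
E has the largest value, 26, making it the main broker — the node through which the most shortest paths run.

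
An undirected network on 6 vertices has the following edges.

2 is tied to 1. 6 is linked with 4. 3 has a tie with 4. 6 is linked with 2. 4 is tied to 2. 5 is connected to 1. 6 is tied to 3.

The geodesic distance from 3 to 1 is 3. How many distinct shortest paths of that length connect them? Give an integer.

2

The shortest distance is 3. The length-3 paths are: 3–4–2–1; 3–6–2–1.
That gives 2 distinct shortest paths.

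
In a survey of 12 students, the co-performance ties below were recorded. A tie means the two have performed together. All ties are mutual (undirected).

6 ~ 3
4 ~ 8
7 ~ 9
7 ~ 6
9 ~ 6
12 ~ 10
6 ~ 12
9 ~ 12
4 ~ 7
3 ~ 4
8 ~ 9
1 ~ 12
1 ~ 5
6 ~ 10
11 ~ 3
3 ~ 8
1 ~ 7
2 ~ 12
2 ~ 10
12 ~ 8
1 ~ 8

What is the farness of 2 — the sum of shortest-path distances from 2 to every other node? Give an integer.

Distances from 2: 1:2, 3:3, 4:3, 5:3, 6:2, 7:3, 8:2, 9:2, 10:1, 11:4, 12:1.
Sum = 2 + 3 + 3 + 3 + 2 + 3 + 2 + 2 + 1 + 4 + 1 = 26.

26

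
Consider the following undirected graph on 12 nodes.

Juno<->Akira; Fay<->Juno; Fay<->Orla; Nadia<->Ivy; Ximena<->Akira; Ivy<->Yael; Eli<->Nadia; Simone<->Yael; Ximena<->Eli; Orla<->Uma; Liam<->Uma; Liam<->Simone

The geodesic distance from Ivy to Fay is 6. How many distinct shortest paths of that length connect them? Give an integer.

The shortest distance is 6. The length-6 paths are: Ivy–Yael–Simone–Liam–Uma–Orla–Fay; Ivy–Nadia–Eli–Ximena–Akira–Juno–Fay.
That gives 2 distinct shortest paths.

2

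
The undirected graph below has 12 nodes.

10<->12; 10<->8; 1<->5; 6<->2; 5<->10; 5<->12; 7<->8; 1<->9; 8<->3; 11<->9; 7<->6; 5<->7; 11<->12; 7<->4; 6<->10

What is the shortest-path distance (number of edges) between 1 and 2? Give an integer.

One shortest route is 1 – 5 – 10 – 6 – 2, which uses 4 edges, and at distance 3 from 1 we only reach {4, 6, 8}, which does not include 2. So d(1,2) = 4.

4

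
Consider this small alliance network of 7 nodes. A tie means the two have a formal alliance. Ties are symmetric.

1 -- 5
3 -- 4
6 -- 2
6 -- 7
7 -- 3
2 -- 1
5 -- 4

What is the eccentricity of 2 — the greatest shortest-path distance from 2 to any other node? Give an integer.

3

Distances from 2: 1:1, 3:3, 4:3, 5:2, 6:1, 7:2.
The largest is 3 (to 4 and 3), so the eccentricity of 2 is 3.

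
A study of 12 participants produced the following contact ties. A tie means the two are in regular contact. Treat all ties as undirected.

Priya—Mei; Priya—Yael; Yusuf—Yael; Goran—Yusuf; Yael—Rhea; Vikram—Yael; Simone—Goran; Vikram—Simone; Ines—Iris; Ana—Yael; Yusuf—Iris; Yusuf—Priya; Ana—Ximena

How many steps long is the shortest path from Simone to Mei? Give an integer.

4

One shortest route is Simone – Vikram – Yael – Priya – Mei, which uses 4 edges, and at distance 3 from Simone we only reach {Ana, Iris, Priya, Rhea}, which does not include Mei. So d(Simone,Mei) = 4.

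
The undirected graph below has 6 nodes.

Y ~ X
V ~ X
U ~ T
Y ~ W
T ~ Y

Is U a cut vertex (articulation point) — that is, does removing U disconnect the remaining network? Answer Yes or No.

Even without U, every remaining node can still reach every other (the residual graph is connected), so U is not a cut vertex.

No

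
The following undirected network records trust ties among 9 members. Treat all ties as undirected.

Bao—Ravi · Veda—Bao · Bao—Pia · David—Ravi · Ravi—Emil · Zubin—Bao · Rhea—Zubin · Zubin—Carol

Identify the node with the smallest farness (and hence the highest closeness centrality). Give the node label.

Farness (sum of distances to all others) for each node — Bao:12, Carol:22, David:22, Emil:22, Pia:19, Ravi:15, Rhea:22, Veda:19, Zubin:15.
The smallest farness is 12, for Bao, so Bao has the highest closeness.

Bao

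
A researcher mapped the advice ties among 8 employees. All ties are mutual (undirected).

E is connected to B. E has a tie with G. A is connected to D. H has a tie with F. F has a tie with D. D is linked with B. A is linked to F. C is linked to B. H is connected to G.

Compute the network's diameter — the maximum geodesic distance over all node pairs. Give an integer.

Eccentricity of each node (its greatest distance to any other): A:3, B:3, C:4, D:3, E:3, F:3, G:3, H:4.
The maximum eccentricity is 4, realized for instance by the pair C–H via C – B – D – F – H. So the diameter is 4.

4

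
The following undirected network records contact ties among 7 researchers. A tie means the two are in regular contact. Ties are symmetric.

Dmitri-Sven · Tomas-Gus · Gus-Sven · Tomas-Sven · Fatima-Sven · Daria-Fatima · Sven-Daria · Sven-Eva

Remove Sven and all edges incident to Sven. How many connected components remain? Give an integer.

Without Sven, the remaining ties split the others into: {Gus, Tomas}; {Dmitri}; {Eva}; {Daria, Fatima}.
That's 4 separate components.

4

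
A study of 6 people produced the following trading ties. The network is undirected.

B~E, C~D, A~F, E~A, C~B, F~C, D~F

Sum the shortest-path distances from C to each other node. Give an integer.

Distances from C: A:2, B:1, D:1, E:2, F:1.
Sum = 2 + 1 + 1 + 2 + 1 = 7.

7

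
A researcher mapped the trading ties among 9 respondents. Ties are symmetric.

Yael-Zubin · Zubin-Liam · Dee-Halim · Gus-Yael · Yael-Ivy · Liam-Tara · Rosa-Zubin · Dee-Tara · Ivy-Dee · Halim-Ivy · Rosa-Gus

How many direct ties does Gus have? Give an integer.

Gus is directly tied to Rosa and Yael. That is 2 neighbors, so the degree of Gus is 2.

2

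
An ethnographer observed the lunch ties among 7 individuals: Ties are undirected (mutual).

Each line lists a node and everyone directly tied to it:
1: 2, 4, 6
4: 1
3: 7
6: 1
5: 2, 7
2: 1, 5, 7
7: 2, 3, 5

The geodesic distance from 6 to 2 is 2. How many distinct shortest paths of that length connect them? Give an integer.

The shortest distance is 2, and the only length-2 path is 6–1–2. So there is exactly 1 shortest path.

1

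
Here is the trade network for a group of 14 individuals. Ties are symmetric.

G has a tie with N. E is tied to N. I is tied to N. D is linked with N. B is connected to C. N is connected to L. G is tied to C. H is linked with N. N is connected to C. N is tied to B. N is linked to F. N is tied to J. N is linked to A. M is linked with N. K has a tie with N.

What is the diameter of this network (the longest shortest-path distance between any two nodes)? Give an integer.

Eccentricity of each node (its greatest distance to any other): A:2, B:2, C:2, D:2, E:2, F:2, G:2, H:2, I:2, J:2, K:2, L:2, M:2, N:1.
The maximum eccentricity is 2, realized for instance by the pair J–L via J – N – L. So the diameter is 2.

2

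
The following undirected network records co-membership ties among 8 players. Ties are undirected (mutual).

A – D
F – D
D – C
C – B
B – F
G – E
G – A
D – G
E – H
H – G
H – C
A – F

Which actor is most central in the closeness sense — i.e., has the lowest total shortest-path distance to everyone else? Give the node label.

D

Farness (sum of distances to all others) for each node — A:11, B:14, C:11, D:10, E:14, F:13, G:11, H:12.
The smallest farness is 10, for D, so D has the highest closeness.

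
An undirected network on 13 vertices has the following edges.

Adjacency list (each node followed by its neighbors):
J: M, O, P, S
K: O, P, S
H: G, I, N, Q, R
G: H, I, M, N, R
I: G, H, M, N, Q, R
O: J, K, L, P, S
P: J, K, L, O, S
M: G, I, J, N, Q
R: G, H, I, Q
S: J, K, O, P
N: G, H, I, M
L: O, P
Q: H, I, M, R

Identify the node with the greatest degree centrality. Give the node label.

I

Degrees — G:5, H:5, I:6, J:4, K:3, L:2, M:5, N:4, O:5, P:5, Q:4, R:4, S:4.
The maximum is 6, attained only by I.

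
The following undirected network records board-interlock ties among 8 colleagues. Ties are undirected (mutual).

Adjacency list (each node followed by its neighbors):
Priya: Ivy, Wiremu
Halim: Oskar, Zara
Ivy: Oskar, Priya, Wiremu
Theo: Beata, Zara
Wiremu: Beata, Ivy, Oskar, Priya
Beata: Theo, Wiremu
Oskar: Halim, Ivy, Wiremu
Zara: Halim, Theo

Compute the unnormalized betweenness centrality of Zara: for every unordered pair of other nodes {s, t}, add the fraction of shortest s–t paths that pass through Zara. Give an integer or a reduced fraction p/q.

2

Pairs whose geodesics pass through Zara — Halim–Beata: 1/2; Halim–Theo: 1; Oskar–Theo: 1/2.
All other pairs contribute 0.
Summing the contributions gives betweenness(Zara) = 2.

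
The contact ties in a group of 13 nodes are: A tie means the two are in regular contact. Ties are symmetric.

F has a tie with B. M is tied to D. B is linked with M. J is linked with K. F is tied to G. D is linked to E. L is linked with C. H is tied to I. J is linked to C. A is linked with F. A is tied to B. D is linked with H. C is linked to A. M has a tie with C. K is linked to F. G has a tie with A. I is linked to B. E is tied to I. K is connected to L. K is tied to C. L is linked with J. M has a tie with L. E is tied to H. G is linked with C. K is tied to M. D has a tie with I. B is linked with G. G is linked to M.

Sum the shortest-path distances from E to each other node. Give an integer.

29

Distances from E: A:3, B:2, C:3, D:1, F:3, G:3, H:1, I:1, J:4, K:3, L:3, M:2.
Sum = 3 + 2 + 3 + 1 + 3 + 3 + 1 + 1 + 4 + 3 + 3 + 2 = 29.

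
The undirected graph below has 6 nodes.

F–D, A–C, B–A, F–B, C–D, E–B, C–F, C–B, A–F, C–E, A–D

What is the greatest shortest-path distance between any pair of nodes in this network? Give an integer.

Eccentricity of each node (its greatest distance to any other): A:2, B:2, C:1, D:2, E:2, F:2.
The maximum eccentricity is 2, realized for instance by the pair A–E via A – C – E. So the diameter is 2.

2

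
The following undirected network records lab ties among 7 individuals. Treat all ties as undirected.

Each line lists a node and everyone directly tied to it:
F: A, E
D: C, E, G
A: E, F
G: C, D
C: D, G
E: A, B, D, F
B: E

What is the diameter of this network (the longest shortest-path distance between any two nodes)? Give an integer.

3

Eccentricity of each node (its greatest distance to any other): A:3, B:3, C:3, D:2, E:2, F:3, G:3.
The maximum eccentricity is 3, realized for instance by the pair A–C via A – E – D – C. So the diameter is 3.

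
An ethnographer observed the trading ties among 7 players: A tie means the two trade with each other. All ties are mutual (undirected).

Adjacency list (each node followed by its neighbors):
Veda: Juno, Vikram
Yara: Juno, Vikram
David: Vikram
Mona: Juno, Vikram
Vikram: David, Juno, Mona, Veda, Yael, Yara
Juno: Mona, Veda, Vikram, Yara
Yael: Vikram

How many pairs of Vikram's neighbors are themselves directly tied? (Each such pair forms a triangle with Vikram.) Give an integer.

3

Vikram's neighbors: David, Juno, Mona, Veda, Yael, and Yara.
Neighbor pairs that are themselves tied: Vikram–Juno–Mona; Vikram–Juno–Veda; Vikram–Juno–Yara. Each forms one triangle with Vikram, for 3 in total.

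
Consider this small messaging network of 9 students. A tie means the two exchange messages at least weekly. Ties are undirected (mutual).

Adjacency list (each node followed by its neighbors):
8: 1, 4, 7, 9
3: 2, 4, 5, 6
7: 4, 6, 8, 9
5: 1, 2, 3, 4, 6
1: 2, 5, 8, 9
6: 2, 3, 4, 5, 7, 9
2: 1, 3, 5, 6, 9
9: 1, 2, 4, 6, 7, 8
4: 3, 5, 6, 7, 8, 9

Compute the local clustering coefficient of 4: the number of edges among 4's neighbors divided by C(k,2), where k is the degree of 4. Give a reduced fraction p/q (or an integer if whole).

4's neighbors: 3, 5, 6, 7, 8, and 9 (k = 6).
Possible neighbor pairs: C(6,2) = 15. Edges among them: 3–5, 3–6, 5–6, 6–7, 6–9, 7–8, 7–9, 8–9 → e = 8.
Clustering(4) = 8/15.

8/15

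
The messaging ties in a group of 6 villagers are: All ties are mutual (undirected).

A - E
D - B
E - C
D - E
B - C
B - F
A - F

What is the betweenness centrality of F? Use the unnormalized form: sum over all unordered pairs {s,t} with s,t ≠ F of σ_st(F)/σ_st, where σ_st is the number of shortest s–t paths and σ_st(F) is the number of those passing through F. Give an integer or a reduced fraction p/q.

1

Pairs whose geodesics pass through F — A–B: 1.
All other pairs contribute 0.
Summing the contributions gives betweenness(F) = 1.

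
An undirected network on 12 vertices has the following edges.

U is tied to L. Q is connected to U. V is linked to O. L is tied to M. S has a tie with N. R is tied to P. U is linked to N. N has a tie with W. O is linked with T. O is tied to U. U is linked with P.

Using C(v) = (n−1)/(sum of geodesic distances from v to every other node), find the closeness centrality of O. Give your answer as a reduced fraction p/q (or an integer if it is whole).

Distances from O: L:2, M:3, N:2, P:2, Q:2, R:3, S:3, T:1, U:1, V:1, W:3. Sum = 23.
n = 12, so closeness = 11/23.

11/23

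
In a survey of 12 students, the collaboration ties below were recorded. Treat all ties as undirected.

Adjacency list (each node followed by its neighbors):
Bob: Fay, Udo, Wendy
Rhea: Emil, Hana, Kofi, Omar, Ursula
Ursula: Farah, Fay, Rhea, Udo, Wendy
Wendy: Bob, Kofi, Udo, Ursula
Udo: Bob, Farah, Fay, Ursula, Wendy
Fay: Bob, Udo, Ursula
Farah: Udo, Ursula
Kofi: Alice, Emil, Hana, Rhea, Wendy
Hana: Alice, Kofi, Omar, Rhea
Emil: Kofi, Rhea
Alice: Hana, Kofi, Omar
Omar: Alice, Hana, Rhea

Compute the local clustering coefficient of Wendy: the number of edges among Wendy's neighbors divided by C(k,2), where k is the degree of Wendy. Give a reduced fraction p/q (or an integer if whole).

1/3

Wendy's neighbors: Bob, Kofi, Udo, and Ursula (k = 4).
Possible neighbor pairs: C(4,2) = 6. Edges among them: Bob–Udo, Udo–Ursula → e = 2.
Clustering(Wendy) = 2/6 = 1/3.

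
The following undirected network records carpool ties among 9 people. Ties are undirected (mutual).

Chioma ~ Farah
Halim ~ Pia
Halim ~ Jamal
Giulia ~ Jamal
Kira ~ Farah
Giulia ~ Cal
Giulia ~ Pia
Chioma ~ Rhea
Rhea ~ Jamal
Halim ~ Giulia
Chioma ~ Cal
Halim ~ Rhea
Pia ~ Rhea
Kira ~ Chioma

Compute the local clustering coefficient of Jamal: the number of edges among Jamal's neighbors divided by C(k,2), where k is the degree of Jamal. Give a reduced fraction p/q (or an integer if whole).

Jamal's neighbors: Giulia, Halim, and Rhea (k = 3).
Possible neighbor pairs: C(3,2) = 3. Edges among them: Giulia–Halim, Halim–Rhea → e = 2.
Clustering(Jamal) = 2/3.

2/3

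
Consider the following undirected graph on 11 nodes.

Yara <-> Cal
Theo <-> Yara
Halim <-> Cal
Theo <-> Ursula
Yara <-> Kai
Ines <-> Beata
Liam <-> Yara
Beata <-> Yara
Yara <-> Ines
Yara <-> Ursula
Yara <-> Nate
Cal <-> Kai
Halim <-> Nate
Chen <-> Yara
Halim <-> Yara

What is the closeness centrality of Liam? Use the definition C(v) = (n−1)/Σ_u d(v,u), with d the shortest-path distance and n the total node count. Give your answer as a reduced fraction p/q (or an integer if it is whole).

Distances from Liam: Beata:2, Cal:2, Chen:2, Halim:2, Ines:2, Kai:2, Nate:2, Theo:2, Ursula:2, Yara:1. Sum = 19.
n = 11, so closeness = 10/19.

10/19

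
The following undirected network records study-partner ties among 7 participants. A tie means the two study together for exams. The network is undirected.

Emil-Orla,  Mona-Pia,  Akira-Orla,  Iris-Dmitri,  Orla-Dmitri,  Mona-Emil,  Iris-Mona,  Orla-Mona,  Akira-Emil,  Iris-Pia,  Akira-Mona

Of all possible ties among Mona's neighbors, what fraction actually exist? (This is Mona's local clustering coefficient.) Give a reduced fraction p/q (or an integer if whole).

2/5

Mona's neighbors: Akira, Emil, Iris, Orla, and Pia (k = 5).
Possible neighbor pairs: C(5,2) = 10. Edges among them: Akira–Emil, Akira–Orla, Emil–Orla, Iris–Pia → e = 4.
Clustering(Mona) = 4/10 = 2/5.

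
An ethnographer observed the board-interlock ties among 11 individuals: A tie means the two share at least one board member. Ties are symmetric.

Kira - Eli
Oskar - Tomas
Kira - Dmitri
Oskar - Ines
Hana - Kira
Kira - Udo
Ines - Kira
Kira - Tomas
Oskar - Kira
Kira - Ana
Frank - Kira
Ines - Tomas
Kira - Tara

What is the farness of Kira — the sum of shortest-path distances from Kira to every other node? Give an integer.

Distances from Kira: Ana:1, Dmitri:1, Eli:1, Frank:1, Hana:1, Ines:1, Oskar:1, Tara:1, Tomas:1, Udo:1.
Sum = 1 + 1 + 1 + 1 + 1 + 1 + 1 + 1 + 1 + 1 = 10.

10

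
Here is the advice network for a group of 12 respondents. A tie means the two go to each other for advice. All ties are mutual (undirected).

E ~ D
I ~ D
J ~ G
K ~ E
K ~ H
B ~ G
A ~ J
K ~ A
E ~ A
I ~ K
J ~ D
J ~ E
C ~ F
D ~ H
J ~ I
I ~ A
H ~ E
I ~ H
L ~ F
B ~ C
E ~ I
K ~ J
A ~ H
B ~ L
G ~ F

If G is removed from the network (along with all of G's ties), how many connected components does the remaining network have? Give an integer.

2

Without G, the remaining ties split the others into: {B, C, F, L}; {A, D, E, H, I, J, K}.
That's 2 separate components.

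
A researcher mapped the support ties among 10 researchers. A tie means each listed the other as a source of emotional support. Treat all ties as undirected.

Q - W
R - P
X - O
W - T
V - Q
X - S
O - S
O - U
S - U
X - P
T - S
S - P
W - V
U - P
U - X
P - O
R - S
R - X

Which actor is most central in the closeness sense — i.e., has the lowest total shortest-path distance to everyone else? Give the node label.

Farness (sum of distances to all others) for each node — O:19, P:18, Q:27, R:20, S:14, T:16, U:19, V:27, W:20, X:18.
The smallest farness is 14, for S, so S has the highest closeness.

S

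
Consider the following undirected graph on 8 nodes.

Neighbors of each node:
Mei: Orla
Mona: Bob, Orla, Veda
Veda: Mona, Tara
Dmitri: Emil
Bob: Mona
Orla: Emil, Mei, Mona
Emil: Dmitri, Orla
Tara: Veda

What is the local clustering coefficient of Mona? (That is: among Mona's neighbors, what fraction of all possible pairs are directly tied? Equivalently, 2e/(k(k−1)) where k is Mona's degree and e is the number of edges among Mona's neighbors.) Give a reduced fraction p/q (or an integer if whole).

Mona's neighbors: Bob, Orla, and Veda (k = 3).
Possible neighbor pairs: C(3,2) = 3. Edges among them: none → e = 0.
Clustering(Mona) = 0/3 = 0.

0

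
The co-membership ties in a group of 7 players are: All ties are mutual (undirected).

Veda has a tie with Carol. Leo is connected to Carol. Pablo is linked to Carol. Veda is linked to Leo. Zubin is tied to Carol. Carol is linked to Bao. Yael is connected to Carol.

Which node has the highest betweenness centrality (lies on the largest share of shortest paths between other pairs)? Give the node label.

Carol

Unnormalized betweenness of each node: Bao:0, Carol:14, Leo:0, Pablo:0, Veda:0, Yael:0, Zubin:0.
Carol has the largest value, 14, making it the main broker — the node through which the most shortest paths run.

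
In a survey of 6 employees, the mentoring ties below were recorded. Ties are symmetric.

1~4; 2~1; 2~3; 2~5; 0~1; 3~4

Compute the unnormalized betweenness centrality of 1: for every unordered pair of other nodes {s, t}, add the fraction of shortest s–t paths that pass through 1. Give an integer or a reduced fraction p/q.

Pairs whose geodesics pass through 1 — 2–0: 1; 2–4: 1/2; 0–5: 1; 0–3: 2/2; 0–4: 1; 5–4: 1/2.
All other pairs contribute 0.
Summing the contributions gives betweenness(1) = 5.

5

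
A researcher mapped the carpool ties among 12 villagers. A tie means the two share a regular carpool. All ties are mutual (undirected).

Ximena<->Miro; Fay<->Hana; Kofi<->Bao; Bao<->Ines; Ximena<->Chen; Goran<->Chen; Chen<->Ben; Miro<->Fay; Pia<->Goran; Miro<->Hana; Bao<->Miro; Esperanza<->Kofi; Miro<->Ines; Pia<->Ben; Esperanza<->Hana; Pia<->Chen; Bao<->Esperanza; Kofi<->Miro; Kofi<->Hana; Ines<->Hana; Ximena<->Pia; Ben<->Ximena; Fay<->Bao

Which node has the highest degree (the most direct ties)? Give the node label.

Degrees — Bao:5, Ben:3, Chen:4, Esperanza:3, Fay:3, Goran:2, Hana:5, Ines:3, Kofi:4, Miro:6, Pia:4, Ximena:4.
The maximum is 6, attained only by Miro.

Miro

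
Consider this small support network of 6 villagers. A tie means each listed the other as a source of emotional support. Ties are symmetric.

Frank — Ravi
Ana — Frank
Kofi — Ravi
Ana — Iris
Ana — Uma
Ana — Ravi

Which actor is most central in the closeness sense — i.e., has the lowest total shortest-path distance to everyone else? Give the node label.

Ana

Farness (sum of distances to all others) for each node — Ana:6, Frank:8, Iris:10, Kofi:11, Ravi:7, Uma:10.
The smallest farness is 6, for Ana, so Ana has the highest closeness.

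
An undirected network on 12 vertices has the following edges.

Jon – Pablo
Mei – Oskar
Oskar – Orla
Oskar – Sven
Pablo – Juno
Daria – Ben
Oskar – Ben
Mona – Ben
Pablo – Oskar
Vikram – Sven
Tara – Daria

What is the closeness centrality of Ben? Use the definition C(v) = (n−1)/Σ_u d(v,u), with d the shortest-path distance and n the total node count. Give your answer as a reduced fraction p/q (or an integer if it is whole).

Distances from Ben: Daria:1, Jon:3, Juno:3, Mei:2, Mona:1, Orla:2, Oskar:1, Pablo:2, Sven:2, Tara:2, Vikram:3. Sum = 22.
n = 12, so closeness = 11/22 = 1/2.

1/2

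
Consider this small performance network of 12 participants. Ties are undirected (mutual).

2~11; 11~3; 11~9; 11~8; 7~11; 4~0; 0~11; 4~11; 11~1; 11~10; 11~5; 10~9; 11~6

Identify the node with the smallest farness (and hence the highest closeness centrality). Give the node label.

11

Farness (sum of distances to all others) for each node — 0:20, 1:21, 2:21, 3:21, 4:20, 5:21, 6:21, 7:21, 8:21, 9:20, 10:20, 11:11.
The smallest farness is 11, for 11, so 11 has the highest closeness.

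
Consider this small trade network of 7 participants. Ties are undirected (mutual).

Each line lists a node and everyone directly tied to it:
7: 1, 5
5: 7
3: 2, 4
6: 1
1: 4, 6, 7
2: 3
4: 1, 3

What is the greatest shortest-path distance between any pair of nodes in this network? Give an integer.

5

Eccentricity of each node (its greatest distance to any other): 1:3, 2:5, 3:4, 4:3, 5:5, 6:4, 7:4.
The maximum eccentricity is 5, realized for instance by the pair 2–5 via 2 – 3 – 4 – 1 – 7 – 5. So the diameter is 5.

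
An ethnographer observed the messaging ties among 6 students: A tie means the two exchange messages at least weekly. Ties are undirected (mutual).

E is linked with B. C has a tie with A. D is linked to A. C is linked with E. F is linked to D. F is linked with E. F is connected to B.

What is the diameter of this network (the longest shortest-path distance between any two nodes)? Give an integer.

Eccentricity of each node (its greatest distance to any other): A:3, B:3, C:2, D:2, E:2, F:2.
The maximum eccentricity is 3, realized for instance by the pair A–B via A – D – F – B. So the diameter is 3.

3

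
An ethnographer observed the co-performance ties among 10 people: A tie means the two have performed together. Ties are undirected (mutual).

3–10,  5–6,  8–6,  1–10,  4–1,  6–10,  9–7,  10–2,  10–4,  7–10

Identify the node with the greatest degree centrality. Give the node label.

Degrees — 1:2, 2:1, 3:1, 4:2, 5:1, 6:3, 7:2, 8:1, 9:1, 10:6.
The maximum is 6, attained only by 10.

10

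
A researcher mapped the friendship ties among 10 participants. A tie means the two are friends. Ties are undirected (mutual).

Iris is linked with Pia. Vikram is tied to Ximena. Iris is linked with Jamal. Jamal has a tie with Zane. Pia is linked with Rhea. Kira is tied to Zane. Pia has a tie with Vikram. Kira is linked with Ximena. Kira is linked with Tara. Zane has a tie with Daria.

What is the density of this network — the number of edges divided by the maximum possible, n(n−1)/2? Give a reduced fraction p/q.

There are 10 edges and 10 nodes, so the maximum possible is C(10,2) = 45.
Density = 10/45 = 2/9.

2/9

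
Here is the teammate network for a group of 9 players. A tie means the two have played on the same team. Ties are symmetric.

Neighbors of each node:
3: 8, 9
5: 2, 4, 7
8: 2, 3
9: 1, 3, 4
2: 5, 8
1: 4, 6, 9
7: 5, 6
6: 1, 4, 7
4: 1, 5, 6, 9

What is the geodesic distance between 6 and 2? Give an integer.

3

One shortest route is 6 – 7 – 5 – 2, which uses 3 edges, and at distance 2 from 6 we only reach {5, 9}, which does not include 2. So d(6,2) = 3.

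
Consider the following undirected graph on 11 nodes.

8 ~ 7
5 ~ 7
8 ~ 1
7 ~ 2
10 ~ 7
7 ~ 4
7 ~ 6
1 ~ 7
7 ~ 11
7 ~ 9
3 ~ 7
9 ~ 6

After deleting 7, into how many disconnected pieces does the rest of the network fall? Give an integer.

Without 7, the remaining ties split the others into: {4}; {2}; {6, 9}; {1, 8}; {10}; {5}; {11}; {3}.
That's 8 separate components.

8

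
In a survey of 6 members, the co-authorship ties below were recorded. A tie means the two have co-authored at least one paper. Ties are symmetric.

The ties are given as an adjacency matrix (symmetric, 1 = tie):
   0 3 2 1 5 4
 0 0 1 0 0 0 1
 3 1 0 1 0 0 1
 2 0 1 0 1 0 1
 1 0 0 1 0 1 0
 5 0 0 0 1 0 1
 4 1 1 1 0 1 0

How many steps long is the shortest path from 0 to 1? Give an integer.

One shortest route is 0 – 3 – 2 – 1, which uses 3 edges, and at distance 2 from 0 we only reach {2, 5}, which does not include 1. So d(0,1) = 3.

3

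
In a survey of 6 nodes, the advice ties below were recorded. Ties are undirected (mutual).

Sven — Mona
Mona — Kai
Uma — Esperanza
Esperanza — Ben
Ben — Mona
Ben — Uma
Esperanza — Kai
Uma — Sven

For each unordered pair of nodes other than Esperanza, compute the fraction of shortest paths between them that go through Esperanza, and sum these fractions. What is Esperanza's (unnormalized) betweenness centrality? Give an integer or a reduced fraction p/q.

3/2

Pairs whose geodesics pass through Esperanza — Kai–Uma: 1; Kai–Ben: 1/2.
All other pairs contribute 0.
Summing the contributions gives betweenness(Esperanza) = 3/2.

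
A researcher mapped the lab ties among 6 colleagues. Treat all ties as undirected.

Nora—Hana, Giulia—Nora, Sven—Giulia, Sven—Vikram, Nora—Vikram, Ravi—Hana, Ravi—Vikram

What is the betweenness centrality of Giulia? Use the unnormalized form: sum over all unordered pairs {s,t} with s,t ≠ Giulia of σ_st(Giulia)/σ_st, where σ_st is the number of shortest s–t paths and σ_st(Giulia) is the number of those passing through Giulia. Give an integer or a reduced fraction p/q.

Pairs whose geodesics pass through Giulia — Sven–Nora: 1/2; Sven–Hana: 1/3.
All other pairs contribute 0.
Summing the contributions gives betweenness(Giulia) = 5/6.

5/6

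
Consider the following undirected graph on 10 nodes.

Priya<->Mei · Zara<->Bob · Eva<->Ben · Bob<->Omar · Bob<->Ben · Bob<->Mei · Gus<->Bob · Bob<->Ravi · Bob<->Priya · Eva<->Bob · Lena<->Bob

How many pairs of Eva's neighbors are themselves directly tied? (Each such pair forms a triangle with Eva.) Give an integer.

Eva's neighbors: Ben and Bob.
Neighbor pairs that are themselves tied: Eva–Ben–Bob. Each forms one triangle with Eva, for 1 in total.

1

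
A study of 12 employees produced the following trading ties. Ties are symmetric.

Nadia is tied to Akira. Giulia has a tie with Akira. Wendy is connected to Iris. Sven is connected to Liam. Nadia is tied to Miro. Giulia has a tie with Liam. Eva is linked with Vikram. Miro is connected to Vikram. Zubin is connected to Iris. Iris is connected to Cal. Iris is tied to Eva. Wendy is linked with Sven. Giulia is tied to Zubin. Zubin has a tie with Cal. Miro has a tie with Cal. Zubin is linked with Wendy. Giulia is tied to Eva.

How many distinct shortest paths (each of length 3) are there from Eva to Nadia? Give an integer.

The shortest distance is 3. The length-3 paths are: Eva–Giulia–Akira–Nadia; Eva–Vikram–Miro–Nadia.
That gives 2 distinct shortest paths.

2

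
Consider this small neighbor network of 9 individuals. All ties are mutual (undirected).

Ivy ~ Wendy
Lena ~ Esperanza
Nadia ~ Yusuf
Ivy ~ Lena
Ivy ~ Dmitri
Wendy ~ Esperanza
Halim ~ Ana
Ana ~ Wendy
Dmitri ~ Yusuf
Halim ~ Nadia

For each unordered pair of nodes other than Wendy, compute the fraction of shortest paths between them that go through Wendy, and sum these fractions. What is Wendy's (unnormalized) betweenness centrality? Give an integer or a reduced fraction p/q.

19/2

Pairs whose geodesics pass through Wendy — Halim–Esperanza: 1; Halim–Lena: 2/2; Halim–Ivy: 1; Ana–Esperanza: 1; Ana–Lena: 2/2; Ana–Ivy: 1; Ana–Dmitri: 1; Esperanza–Ivy: 1/2; Esperanza–Dmitri: 1/2; Esperanza–Yusuf: 1/2; Esperanza–Nadia: 1.
All other pairs contribute 0.
Summing the contributions gives betweenness(Wendy) = 19/2.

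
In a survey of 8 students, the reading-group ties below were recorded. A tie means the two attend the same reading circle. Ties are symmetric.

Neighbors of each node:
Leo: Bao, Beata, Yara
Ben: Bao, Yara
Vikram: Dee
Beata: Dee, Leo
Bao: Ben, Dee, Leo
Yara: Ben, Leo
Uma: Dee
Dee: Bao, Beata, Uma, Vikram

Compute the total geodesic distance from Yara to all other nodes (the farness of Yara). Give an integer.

17

Distances from Yara: Bao:2, Beata:2, Ben:1, Dee:3, Leo:1, Uma:4, Vikram:4.
Sum = 2 + 2 + 1 + 3 + 1 + 4 + 4 = 17.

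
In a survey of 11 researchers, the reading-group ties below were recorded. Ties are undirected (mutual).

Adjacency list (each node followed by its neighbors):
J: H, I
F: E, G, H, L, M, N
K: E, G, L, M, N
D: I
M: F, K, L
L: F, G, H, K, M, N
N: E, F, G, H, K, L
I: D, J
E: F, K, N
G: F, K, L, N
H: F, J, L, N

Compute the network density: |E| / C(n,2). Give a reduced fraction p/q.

There are 21 edges and 11 nodes, so the maximum possible is C(11,2) = 55.
Density = 21/55.

21/55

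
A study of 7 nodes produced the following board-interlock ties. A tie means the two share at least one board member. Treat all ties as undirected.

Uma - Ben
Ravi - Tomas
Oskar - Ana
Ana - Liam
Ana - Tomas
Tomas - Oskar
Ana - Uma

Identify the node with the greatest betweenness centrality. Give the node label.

Ana

Unnormalized betweenness of each node: Ana:11, Ben:0, Liam:0, Oskar:0, Ravi:0, Tomas:5, Uma:5.
Ana has the largest value, 11, making it the main broker — the node through which the most shortest paths run.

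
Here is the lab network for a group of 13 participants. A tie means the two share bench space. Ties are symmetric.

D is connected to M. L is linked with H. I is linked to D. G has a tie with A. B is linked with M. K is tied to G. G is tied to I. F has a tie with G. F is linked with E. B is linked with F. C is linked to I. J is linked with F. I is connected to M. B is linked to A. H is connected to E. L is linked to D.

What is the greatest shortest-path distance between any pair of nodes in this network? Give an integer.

Eccentricity of each node (its greatest distance to any other): A:4, B:3, C:4, D:4, E:4, F:3, G:3, H:4, I:3, J:4, K:4, L:4, M:3.
The maximum eccentricity is 4, realized for instance by the pair D–J via D – I – G – F – J. So the diameter is 4.

4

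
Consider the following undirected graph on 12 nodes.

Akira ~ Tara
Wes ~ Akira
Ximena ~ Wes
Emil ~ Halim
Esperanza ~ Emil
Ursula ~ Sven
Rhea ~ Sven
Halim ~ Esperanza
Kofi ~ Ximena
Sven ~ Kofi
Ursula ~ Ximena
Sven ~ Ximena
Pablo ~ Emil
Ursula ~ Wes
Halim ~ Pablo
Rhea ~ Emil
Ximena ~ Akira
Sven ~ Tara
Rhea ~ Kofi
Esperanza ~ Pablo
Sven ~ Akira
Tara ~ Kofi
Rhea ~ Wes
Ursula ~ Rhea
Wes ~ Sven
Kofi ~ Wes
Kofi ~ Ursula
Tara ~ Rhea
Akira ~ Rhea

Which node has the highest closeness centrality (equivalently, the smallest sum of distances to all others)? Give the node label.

Farness (sum of distances to all others) for each node — Akira:20, Emil:19, Esperanza:27, Halim:27, Kofi:19, Pablo:27, Rhea:15, Sven:18, Tara:21, Ursula:20, Wes:19, Ximena:24.
The smallest farness is 15, for Rhea, so Rhea has the highest closeness.

Rhea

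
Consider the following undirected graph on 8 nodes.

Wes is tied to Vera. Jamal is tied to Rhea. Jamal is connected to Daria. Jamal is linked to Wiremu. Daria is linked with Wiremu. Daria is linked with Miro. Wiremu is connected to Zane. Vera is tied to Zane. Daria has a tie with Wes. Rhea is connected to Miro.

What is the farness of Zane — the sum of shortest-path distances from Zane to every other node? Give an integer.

Distances from Zane: Daria:2, Jamal:2, Miro:3, Rhea:3, Vera:1, Wes:2, Wiremu:1.
Sum = 2 + 2 + 3 + 3 + 1 + 2 + 1 = 14.

14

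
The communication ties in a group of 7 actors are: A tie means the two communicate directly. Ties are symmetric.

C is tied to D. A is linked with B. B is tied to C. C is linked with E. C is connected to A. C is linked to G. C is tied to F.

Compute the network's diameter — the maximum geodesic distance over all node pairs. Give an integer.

Eccentricity of each node (its greatest distance to any other): A:2, B:2, C:1, D:2, E:2, F:2, G:2.
The maximum eccentricity is 2, realized for instance by the pair E–A via E – C – A. So the diameter is 2.

2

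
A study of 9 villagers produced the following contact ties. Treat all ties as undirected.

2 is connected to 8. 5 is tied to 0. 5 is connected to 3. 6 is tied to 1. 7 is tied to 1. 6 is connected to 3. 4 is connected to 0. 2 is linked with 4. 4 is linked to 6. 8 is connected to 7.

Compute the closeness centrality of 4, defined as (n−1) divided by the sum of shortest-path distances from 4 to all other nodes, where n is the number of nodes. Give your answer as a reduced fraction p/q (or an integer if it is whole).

4/7

Distances from 4: 0:1, 1:2, 2:1, 3:2, 5:2, 6:1, 7:3, 8:2. Sum = 14.
n = 9, so closeness = 8/14 = 4/7.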